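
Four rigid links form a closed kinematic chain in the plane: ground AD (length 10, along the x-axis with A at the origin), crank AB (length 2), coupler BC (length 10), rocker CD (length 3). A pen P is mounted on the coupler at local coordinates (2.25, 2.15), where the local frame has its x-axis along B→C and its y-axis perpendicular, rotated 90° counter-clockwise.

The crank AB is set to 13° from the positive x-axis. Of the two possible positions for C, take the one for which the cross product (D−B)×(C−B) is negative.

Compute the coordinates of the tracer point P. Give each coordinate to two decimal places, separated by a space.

4.75 1.81

A=(0,0), D=(10.00,0)
B = A + 2.00·(cos13°, sin13°) = (1.9487, 0.4499)
|BD| = 8.0638
circle(B,10.00) ∩ circle(D,3.00): a=9.6744, h=2.5310
  candidates: C₊=(11.7493,2.4372) cross=20.410; C₋=(11.4669,-2.6169) cross=-20.410
  mode - wants cross < 0 → take C=(11.4669,-2.6169) (cross=-20.410)
ex = (C−B)/|BC| = (0.9518,-0.3067); ey = (0.3067,0.9518)
P = B + 2.25·ex + 2.15·ey = (4.7497,1.8063)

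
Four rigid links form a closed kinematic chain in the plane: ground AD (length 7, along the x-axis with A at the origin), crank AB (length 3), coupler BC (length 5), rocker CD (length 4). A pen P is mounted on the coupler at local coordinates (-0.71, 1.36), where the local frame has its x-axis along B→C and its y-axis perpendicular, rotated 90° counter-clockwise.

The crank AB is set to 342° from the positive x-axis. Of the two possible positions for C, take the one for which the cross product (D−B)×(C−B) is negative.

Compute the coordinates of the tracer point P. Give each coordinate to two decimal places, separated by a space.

3.13 0.58

A=(0,0), D=(7.00,0)
B = A + 3.00·(cos342°, sin342°) = (2.8532, -0.9271)
|BD| = 4.2492
circle(B,5.00) ∩ circle(D,4.00): a=3.1836, h=3.8555
  candidates: C₊=(5.1189,3.5301) cross=16.383; C₋=(6.8012,-3.9951) cross=-16.383
  mode - wants cross < 0 → take C=(6.8012,-3.9951) (cross=-16.383)
ex = (C−B)/|BC| = (0.7896,-0.6136); ey = (0.6136,0.7896)
P = B + -0.71·ex + 1.36·ey = (3.1270,0.5825)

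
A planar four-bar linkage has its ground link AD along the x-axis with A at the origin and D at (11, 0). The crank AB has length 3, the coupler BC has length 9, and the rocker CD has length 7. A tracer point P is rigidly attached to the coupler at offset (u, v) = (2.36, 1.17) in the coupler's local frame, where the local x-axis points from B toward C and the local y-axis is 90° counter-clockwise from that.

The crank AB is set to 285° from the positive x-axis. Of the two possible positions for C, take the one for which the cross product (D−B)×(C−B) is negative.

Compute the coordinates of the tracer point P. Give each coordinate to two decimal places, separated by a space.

A=(0,0), D=(11.00,0)
B = A + 3.00·(cos285°, sin285°) = (0.7765, -2.8978)
|BD| = 10.6263
circle(B,9.00) ∩ circle(D,7.00): a=6.8188, h=5.8740
  candidates: C₊=(5.7350,4.6130) cross=62.418; C₋=(8.9387,-6.6896) cross=-62.418
  mode - wants cross < 0 → take C=(8.9387,-6.6896) (cross=-62.418)
ex = (C−B)/|BC| = (0.9069,-0.4213); ey = (0.4213,0.9069)
P = B + 2.36·ex + 1.17·ey = (3.4097,-2.8310)

3.41 -2.83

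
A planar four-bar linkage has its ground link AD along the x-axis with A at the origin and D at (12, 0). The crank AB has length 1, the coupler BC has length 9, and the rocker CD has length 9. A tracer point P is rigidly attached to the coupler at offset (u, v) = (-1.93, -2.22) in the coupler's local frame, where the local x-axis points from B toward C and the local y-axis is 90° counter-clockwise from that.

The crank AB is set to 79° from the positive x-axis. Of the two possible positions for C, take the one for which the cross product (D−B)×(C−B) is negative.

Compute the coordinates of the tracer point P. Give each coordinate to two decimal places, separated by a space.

-2.74 1.22

A=(0,0), D=(12.00,0)
B = A + 1.00·(cos79°, sin79°) = (0.1908, 0.9816)
|BD| = 11.8499
circle(B,9.00) ∩ circle(D,9.00): a=5.9250, h=6.7746
  candidates: C₊=(6.6566,7.2421) cross=80.278; C₋=(5.5342,-6.2605) cross=-80.278
  mode - wants cross < 0 → take C=(5.5342,-6.2605) (cross=-80.278)
ex = (C−B)/|BC| = (0.5937,-0.8047); ey = (0.8047,0.5937)
P = B + -1.93·ex + -2.22·ey = (-2.7414,1.2166)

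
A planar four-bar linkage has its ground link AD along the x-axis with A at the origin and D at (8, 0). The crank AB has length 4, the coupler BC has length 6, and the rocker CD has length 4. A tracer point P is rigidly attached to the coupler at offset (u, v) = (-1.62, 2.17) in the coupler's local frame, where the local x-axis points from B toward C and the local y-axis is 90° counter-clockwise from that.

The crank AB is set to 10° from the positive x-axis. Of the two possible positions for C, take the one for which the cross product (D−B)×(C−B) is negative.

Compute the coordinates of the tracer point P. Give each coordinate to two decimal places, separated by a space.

A=(0,0), D=(8.00,0)
B = A + 4.00·(cos10°, sin10°) = (3.9392, 0.6946)
|BD| = 4.1197
circle(B,6.00) ∩ circle(D,4.00): a=4.4872, h=3.9831
  candidates: C₊=(9.0338,3.8641) cross=16.409; C₋=(7.6906,-3.9880) cross=-16.409
  mode - wants cross < 0 → take C=(7.6906,-3.9880) (cross=-16.409)
ex = (C−B)/|BC| = (0.6252,-0.7804); ey = (0.7804,0.6252)
P = B + -1.62·ex + 2.17·ey = (4.6199,3.3157)

4.62 3.32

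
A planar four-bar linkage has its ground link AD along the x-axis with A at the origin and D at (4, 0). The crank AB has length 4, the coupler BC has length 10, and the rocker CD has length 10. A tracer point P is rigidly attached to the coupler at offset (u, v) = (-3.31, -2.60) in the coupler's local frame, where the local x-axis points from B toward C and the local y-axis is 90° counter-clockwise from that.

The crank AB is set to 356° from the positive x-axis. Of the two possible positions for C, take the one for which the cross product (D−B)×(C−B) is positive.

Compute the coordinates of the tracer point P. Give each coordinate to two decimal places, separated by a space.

7.42 2.16

A=(0,0), D=(4.00,0)
B = A + 4.00·(cos356°, sin356°) = (3.9903, -0.2790)
|BD| = 0.2792
circle(B,10.00) ∩ circle(D,10.00): a=0.1396, h=9.9990
  candidates: C₊=(-5.9978,0.2094) cross=2.792; C₋=(13.9881,-0.4885) cross=-2.792
  mode + wants cross > 0 → take C=(-5.9978,0.2094) (cross=2.792)
ex = (C−B)/|BC| = (-0.9988,0.0488); ey = (-0.0488,-0.9988)
P = B + -3.31·ex + -2.60·ey = (7.4233,2.1562)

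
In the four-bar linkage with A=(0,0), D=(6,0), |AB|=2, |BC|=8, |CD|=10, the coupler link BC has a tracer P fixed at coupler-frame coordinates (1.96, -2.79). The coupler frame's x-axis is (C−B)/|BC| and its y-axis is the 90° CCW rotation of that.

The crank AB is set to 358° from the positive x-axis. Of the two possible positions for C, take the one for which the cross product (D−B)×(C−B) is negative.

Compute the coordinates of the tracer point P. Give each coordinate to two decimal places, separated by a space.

A=(0,0), D=(6.00,0)
B = A + 2.00·(cos358°, sin358°) = (1.9988, -0.0698)
|BD| = 4.0018
circle(B,8.00) ∩ circle(D,10.00): a=-2.4970, h=7.6003
  candidates: C₊=(-0.6304,7.4858) cross=30.415; C₋=(-0.3653,-7.7125) cross=-30.415
  mode - wants cross < 0 → take C=(-0.3653,-7.7125) (cross=-30.415)
ex = (C−B)/|BC| = (-0.2955,-0.9553); ey = (0.9553,-0.2955)
P = B + 1.96·ex + -2.79·ey = (-1.2458,-1.1178)

-1.25 -1.12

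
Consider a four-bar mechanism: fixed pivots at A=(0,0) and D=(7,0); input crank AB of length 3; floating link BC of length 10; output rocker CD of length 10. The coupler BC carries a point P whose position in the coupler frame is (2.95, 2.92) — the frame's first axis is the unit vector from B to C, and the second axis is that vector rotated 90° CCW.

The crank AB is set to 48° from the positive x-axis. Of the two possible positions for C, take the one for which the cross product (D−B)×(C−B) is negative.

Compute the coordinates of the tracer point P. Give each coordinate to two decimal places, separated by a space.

4.48 -1.11

A=(0,0), D=(7.00,0)
B = A + 3.00·(cos48°, sin48°) = (2.0074, 2.2294)
|BD| = 5.4678
circle(B,10.00) ∩ circle(D,10.00): a=2.7339, h=9.6190
  candidates: C₊=(8.4258,9.8978) cross=52.595; C₋=(0.5816,-7.6684) cross=-52.595
  mode - wants cross < 0 → take C=(0.5816,-7.6684) (cross=-52.595)
ex = (C−B)/|BC| = (-0.1426,-0.9898); ey = (0.9898,-0.1426)
P = B + 2.95·ex + 2.92·ey = (4.4770,-1.1068)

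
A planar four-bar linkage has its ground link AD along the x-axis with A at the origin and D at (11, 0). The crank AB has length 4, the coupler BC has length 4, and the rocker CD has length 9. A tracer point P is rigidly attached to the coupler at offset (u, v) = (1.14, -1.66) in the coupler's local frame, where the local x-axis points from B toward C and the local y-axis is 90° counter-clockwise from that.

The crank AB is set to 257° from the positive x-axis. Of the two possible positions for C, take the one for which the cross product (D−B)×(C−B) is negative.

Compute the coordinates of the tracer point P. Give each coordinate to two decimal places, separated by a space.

0.08 -5.66

A=(0,0), D=(11.00,0)
B = A + 4.00·(cos257°, sin257°) = (-0.8998, -3.8975)
|BD| = 12.5218
circle(B,4.00) ∩ circle(D,9.00): a=3.6654, h=1.6014
  candidates: C₊=(2.0851,-1.2347) cross=20.053; C₋=(3.0820,-4.2785) cross=-20.053
  mode - wants cross < 0 → take C=(3.0820,-4.2785) (cross=-20.053)
ex = (C−B)/|BC| = (0.9955,-0.0953); ey = (0.0953,0.9955)
P = B + 1.14·ex + -1.66·ey = (0.0769,-5.6585)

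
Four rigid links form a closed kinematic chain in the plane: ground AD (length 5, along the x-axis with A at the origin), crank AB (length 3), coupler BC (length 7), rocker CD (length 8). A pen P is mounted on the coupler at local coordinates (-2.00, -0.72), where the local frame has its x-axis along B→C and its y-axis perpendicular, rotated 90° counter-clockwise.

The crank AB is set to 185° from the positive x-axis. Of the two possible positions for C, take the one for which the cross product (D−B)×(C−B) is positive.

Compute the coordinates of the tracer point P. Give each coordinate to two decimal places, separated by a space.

-3.15 -2.38

A=(0,0), D=(5.00,0)
B = A + 3.00·(cos185°, sin185°) = (-2.9886, -0.2615)
|BD| = 7.9929
circle(B,7.00) ∩ circle(D,8.00): a=3.0581, h=6.2967
  candidates: C₊=(-0.1381,6.1319) cross=50.328; C₋=(0.2739,-6.4547) cross=-50.328
  mode + wants cross > 0 → take C=(-0.1381,6.1319) (cross=50.328)
ex = (C−B)/|BC| = (0.4072,0.9133); ey = (-0.9133,0.4072)
P = B + -2.00·ex + -0.72·ey = (-3.1454,-2.3813)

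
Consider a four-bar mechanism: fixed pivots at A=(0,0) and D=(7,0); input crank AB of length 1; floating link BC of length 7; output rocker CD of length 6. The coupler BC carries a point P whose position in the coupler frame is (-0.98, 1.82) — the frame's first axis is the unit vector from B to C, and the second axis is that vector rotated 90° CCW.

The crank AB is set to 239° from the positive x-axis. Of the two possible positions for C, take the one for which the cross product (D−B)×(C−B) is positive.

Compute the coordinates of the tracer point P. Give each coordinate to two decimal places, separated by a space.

-2.57 -0.62

A=(0,0), D=(7.00,0)
B = A + 1.00·(cos239°, sin239°) = (-0.5150, -0.8572)
|BD| = 7.5638
circle(B,7.00) ∩ circle(D,6.00): a=4.6412, h=5.2401
  candidates: C₊=(3.5025,4.8752) cross=39.635; C₋=(4.6901,-5.5376) cross=-39.635
  mode + wants cross > 0 → take C=(3.5025,4.8752) (cross=39.635)
ex = (C−B)/|BC| = (0.5739,0.8189); ey = (-0.8189,0.5739)
P = B + -0.98·ex + 1.82·ey = (-2.5679,-0.6151)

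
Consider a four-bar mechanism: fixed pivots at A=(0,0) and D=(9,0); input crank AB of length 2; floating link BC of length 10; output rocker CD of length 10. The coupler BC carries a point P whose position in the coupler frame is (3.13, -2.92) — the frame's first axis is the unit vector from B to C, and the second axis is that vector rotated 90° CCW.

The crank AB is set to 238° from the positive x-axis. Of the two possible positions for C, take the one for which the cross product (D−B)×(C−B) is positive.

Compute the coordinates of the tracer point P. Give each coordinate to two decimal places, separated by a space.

2.79 0.17

A=(0,0), D=(9.00,0)
B = A + 2.00·(cos238°, sin238°) = (-1.0598, -1.6961)
|BD| = 10.2018
circle(B,10.00) ∩ circle(D,10.00): a=5.1009, h=8.6012
  candidates: C₊=(2.5401,7.6335) cross=87.748; C₋=(5.4001,-9.3295) cross=-87.748
  mode + wants cross > 0 → take C=(2.5401,7.6335) (cross=87.748)
ex = (C−B)/|BC| = (0.3600,0.9330); ey = (-0.9330,0.3600)
P = B + 3.13·ex + -2.92·ey = (2.7912,0.1729)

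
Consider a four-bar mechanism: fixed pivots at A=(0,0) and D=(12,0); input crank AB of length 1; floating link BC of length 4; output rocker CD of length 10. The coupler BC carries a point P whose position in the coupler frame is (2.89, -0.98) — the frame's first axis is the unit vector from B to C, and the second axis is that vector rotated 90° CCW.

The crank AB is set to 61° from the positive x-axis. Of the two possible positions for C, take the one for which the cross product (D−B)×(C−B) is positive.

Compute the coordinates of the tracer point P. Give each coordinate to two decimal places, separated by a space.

3.00 2.61

A=(0,0), D=(12.00,0)
B = A + 1.00·(cos61°, sin61°) = (0.4848, 0.8746)
|BD| = 11.5484
circle(B,4.00) ∩ circle(D,10.00): a=2.1373, h=3.3811
  candidates: C₊=(2.8720,4.0842) cross=39.046; C₋=(2.3599,-2.6587) cross=-39.046
  mode + wants cross > 0 → take C=(2.8720,4.0842) (cross=39.046)
ex = (C−B)/|BC| = (0.5968,0.8024); ey = (-0.8024,0.5968)
P = B + 2.89·ex + -0.98·ey = (2.9959,2.6086)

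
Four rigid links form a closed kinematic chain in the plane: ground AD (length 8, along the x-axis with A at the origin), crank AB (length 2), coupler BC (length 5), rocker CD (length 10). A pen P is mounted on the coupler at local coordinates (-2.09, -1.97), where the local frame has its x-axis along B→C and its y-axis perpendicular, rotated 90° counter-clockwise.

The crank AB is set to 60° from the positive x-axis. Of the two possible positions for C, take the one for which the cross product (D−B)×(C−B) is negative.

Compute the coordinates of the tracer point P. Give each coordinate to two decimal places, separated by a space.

A=(0,0), D=(8.00,0)
B = A + 2.00·(cos60°, sin60°) = (1.0000, 1.7321)
|BD| = 7.2111
circle(B,5.00) ∩ circle(D,10.00): a=-1.5948, h=4.7389
  candidates: C₊=(0.5902,6.7152) cross=34.172; C₋=(-1.6863,-2.4850) cross=-34.172
  mode - wants cross < 0 → take C=(-1.6863,-2.4850) (cross=-34.172)
ex = (C−B)/|BC| = (-0.5373,-0.8434); ey = (0.8434,-0.5373)
P = B + -2.09·ex + -1.97·ey = (0.4614,4.5532)

0.46 4.55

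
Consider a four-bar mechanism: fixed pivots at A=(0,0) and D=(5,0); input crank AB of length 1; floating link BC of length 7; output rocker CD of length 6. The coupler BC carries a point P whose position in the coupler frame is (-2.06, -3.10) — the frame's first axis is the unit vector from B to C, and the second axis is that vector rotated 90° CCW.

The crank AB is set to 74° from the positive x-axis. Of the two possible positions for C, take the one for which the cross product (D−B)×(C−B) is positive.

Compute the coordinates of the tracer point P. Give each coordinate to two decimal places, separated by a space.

1.08 -2.67

A=(0,0), D=(5.00,0)
B = A + 1.00·(cos74°, sin74°) = (0.2756, 0.9613)
|BD| = 4.8212
circle(B,7.00) ∩ circle(D,6.00): a=3.7588, h=5.9052
  candidates: C₊=(5.1364,5.9985) cross=28.470; C₋=(2.7816,-5.5748) cross=-28.470
  mode + wants cross > 0 → take C=(5.1364,5.9985) (cross=28.470)
ex = (C−B)/|BC| = (0.6944,0.7196); ey = (-0.7196,0.6944)
P = B + -2.06·ex + -3.10·ey = (1.0759,-2.6737)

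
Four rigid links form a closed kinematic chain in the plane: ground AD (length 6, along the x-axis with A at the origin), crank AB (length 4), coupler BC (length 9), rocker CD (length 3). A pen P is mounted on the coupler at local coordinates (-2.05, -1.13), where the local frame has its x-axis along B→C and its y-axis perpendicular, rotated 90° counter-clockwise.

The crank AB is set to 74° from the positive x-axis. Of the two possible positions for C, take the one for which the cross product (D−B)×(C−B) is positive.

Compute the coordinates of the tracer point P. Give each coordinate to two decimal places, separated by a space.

-1.24 3.87

A=(0,0), D=(6.00,0)
B = A + 4.00·(cos74°, sin74°) = (1.1025, 3.8450)
|BD| = 6.2265
circle(B,9.00) ∩ circle(D,3.00): a=8.8950, h=1.3708
  candidates: C₊=(8.9454,-0.5696) cross=8.536; C₋=(7.2523,-2.7261) cross=-8.536
  mode + wants cross > 0 → take C=(8.9454,-0.5696) (cross=8.536)
ex = (C−B)/|BC| = (0.8714,-0.4905); ey = (0.4905,0.8714)
P = B + -2.05·ex + -1.13·ey = (-1.2382,3.8659)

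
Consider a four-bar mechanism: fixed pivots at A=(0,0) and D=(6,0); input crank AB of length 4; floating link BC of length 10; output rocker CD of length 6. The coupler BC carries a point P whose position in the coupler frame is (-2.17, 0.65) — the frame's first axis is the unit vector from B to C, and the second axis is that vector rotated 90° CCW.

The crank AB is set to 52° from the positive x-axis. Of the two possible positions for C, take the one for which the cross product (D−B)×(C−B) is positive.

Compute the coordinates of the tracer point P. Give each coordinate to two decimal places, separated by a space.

0.59 4.43

A=(0,0), D=(6.00,0)
B = A + 4.00·(cos52°, sin52°) = (2.4626, 3.1520)
|BD| = 4.7380
circle(B,10.00) ∩ circle(D,6.00): a=9.1229, h=4.0954
  candidates: C₊=(11.9984,0.1404) cross=19.404; C₋=(6.5493,-5.9748) cross=-19.404
  mode + wants cross > 0 → take C=(11.9984,0.1404) (cross=19.404)
ex = (C−B)/|BC| = (0.9536,-0.3012); ey = (0.3012,0.9536)
P = B + -2.17·ex + 0.65·ey = (0.5892,4.4254)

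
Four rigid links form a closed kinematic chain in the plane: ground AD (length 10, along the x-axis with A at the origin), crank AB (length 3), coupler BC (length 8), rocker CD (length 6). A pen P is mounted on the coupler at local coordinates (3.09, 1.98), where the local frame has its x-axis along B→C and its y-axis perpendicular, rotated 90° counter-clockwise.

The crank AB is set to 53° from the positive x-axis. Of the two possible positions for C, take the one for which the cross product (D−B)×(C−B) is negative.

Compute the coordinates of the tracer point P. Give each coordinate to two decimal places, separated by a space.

A=(0,0), D=(10.00,0)
B = A + 3.00·(cos53°, sin53°) = (1.8054, 2.3959)
|BD| = 8.5376
circle(B,8.00) ∩ circle(D,6.00): a=5.9086, h=5.3934
  candidates: C₊=(8.9902,5.9144) cross=46.046; C₋=(5.9631,-4.4389) cross=-46.046
  mode - wants cross < 0 → take C=(5.9631,-4.4389) (cross=-46.046)
ex = (C−B)/|BC| = (0.5197,-0.8543); ey = (0.8543,0.5197)
P = B + 3.09·ex + 1.98·ey = (5.1029,0.7850)

5.10 0.78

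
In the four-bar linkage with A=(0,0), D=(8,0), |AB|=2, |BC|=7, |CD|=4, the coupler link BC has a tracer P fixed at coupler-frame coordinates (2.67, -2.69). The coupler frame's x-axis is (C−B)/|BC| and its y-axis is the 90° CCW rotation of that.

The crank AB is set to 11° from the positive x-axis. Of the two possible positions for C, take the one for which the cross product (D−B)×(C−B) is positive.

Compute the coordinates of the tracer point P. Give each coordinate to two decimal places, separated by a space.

A=(0,0), D=(8.00,0)
B = A + 2.00·(cos11°, sin11°) = (1.9633, 0.3816)
|BD| = 6.0488
circle(B,7.00) ∩ circle(D,4.00): a=5.7522, h=3.9890
  candidates: C₊=(7.9557,3.9998) cross=24.129; C₋=(7.4523,-3.9623) cross=-24.129
  mode + wants cross > 0 → take C=(7.9557,3.9998) (cross=24.129)
ex = (C−B)/|BC| = (0.8561,0.5169); ey = (-0.5169,0.8561)
P = B + 2.67·ex + -2.69·ey = (5.6393,-0.5411)

5.64 -0.54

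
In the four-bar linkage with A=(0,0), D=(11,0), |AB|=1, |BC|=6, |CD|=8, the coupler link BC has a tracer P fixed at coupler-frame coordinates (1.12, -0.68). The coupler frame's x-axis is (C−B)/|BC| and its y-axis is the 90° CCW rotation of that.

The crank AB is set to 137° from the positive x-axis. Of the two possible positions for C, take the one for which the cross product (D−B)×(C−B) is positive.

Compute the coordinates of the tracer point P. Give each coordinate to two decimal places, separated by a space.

A=(0,0), D=(11.00,0)
B = A + 1.00·(cos137°, sin137°) = (-0.7314, 0.6820)
|BD| = 11.7512
circle(B,6.00) ∩ circle(D,8.00): a=4.6842, h=3.7494
  candidates: C₊=(4.1626,4.1532) cross=44.060; C₋=(3.7274,-3.3330) cross=-44.060
  mode + wants cross > 0 → take C=(4.1626,4.1532) (cross=44.060)
ex = (C−B)/|BC| = (0.8157,0.5785); ey = (-0.5785,0.8157)
P = B + 1.12·ex + -0.68·ey = (0.5756,0.7753)

0.58 0.78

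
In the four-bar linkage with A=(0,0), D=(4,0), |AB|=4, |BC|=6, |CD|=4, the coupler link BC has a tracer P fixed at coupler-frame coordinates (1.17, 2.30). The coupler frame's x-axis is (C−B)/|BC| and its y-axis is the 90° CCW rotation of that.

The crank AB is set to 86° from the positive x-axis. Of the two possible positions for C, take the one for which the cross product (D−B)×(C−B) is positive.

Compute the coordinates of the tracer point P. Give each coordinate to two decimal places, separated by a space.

A=(0,0), D=(4.00,0)
B = A + 4.00·(cos86°, sin86°) = (0.2790, 3.9903)
|BD| = 5.4560
circle(B,6.00) ∩ circle(D,4.00): a=4.5608, h=3.8986
  candidates: C₊=(6.2407,3.3135) cross=21.270; C₋=(0.5383,-2.0041) cross=-21.270
  mode + wants cross > 0 → take C=(6.2407,3.3135) (cross=21.270)
ex = (C−B)/|BC| = (0.9936,-0.1128); ey = (0.1128,0.9936)
P = B + 1.17·ex + 2.30·ey = (1.7010,6.1436)

1.70 6.14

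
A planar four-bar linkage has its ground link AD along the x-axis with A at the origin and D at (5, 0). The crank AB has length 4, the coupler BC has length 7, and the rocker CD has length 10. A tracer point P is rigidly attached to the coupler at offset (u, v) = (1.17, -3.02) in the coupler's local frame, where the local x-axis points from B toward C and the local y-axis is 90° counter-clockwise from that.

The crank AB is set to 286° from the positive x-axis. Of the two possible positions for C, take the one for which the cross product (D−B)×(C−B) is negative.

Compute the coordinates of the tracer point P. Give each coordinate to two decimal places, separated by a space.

A=(0,0), D=(5.00,0)
B = A + 4.00·(cos286°, sin286°) = (1.1025, -3.8450)
|BD| = 5.4749
circle(B,7.00) ∩ circle(D,10.00): a=-1.9202, h=6.7315
  candidates: C₊=(-4.9919,-0.4016) cross=36.854; C₋=(4.4632,-9.9856) cross=-36.854
  mode - wants cross < 0 → take C=(4.4632,-9.9856) (cross=-36.854)
ex = (C−B)/|BC| = (0.4801,-0.8772); ey = (0.8772,0.4801)
P = B + 1.17·ex + -3.02·ey = (-0.9849,-6.3213)

-0.98 -6.32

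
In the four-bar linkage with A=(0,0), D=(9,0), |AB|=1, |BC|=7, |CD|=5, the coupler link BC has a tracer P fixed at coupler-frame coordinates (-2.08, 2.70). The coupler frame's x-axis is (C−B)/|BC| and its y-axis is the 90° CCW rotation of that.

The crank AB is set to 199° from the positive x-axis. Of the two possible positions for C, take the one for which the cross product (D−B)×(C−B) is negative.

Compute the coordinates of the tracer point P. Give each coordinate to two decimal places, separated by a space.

A=(0,0), D=(9.00,0)
B = A + 1.00·(cos199°, sin199°) = (-0.9455, -0.3256)
|BD| = 9.9508
circle(B,7.00) ∩ circle(D,5.00): a=6.1814, h=3.2850
  candidates: C₊=(5.1250,3.1599) cross=32.688; C₋=(5.3400,-3.4065) cross=-32.688
  mode - wants cross < 0 → take C=(5.3400,-3.4065) (cross=-32.688)
ex = (C−B)/|BC| = (0.8979,-0.4401); ey = (0.4401,0.8979)
P = B + -2.08·ex + 2.70·ey = (-1.6248,3.0143)

-1.62 3.01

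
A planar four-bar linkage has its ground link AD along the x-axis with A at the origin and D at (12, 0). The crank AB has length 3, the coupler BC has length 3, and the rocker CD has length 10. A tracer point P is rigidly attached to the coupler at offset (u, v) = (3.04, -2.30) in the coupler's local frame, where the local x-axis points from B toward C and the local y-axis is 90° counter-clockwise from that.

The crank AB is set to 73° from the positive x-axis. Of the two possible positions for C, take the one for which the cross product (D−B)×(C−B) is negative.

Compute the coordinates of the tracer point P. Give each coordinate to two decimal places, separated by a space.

A=(0,0), D=(12.00,0)
B = A + 3.00·(cos73°, sin73°) = (0.8771, 2.8689)
|BD| = 11.4869
circle(B,3.00) ∩ circle(D,10.00): a=1.7824, h=2.4131
  candidates: C₊=(3.2057,4.7603) cross=27.719; C₋=(2.0004,0.0871) cross=-27.719
  mode - wants cross < 0 → take C=(2.0004,0.0871) (cross=-27.719)
ex = (C−B)/|BC| = (0.3744,-0.9273); ey = (0.9273,0.3744)
P = B + 3.04·ex + -2.30·ey = (-0.1173,-0.8111)

-0.12 -0.81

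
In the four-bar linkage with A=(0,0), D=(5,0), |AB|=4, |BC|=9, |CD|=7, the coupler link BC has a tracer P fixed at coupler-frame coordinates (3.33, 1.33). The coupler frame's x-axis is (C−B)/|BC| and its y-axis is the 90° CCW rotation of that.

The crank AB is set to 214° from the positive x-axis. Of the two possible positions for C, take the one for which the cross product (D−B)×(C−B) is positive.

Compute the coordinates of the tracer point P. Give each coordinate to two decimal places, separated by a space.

A=(0,0), D=(5.00,0)
B = A + 4.00·(cos214°, sin214°) = (-3.3162, -2.2368)
|BD| = 8.6117
circle(B,9.00) ∩ circle(D,7.00): a=6.1638, h=6.5580
  candidates: C₊=(0.9327,5.6971) cross=56.476; C₋=(4.3395,-6.9688) cross=-56.476
  mode + wants cross > 0 → take C=(0.9327,5.6971) (cross=56.476)
ex = (C−B)/|BC| = (0.4721,0.8815); ey = (-0.8815,0.4721)
P = B + 3.33·ex + 1.33·ey = (-2.9165,1.3267)

-2.92 1.33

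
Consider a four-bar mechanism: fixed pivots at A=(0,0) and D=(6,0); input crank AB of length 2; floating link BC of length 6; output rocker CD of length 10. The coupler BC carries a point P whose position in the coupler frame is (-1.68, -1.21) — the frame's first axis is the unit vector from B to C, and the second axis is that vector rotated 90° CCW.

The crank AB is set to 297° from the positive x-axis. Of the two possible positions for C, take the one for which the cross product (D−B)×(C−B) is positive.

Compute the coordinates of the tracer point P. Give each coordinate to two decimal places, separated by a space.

A=(0,0), D=(6.00,0)
B = A + 2.00·(cos297°, sin297°) = (0.9080, -1.7820)
|BD| = 5.3948
circle(B,6.00) ∩ circle(D,10.00): a=-3.2342, h=5.0537
  candidates: C₊=(-3.8140,1.9197) cross=27.264; C₋=(-0.4753,-7.6204) cross=-27.264
  mode + wants cross > 0 → take C=(-3.8140,1.9197) (cross=27.264)
ex = (C−B)/|BC| = (-0.7870,0.6170); ey = (-0.6170,-0.7870)
P = B + -1.68·ex + -1.21·ey = (2.9767,-1.8662)

2.98 -1.87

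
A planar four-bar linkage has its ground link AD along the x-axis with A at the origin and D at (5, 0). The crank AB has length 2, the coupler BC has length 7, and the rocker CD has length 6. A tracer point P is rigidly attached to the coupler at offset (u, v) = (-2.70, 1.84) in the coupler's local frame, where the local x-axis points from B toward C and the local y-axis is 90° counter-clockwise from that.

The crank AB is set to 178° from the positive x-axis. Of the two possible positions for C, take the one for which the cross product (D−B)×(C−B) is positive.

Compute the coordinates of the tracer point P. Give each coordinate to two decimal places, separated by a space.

A=(0,0), D=(5.00,0)
B = A + 2.00·(cos178°, sin178°) = (-1.9988, 0.0698)
|BD| = 6.9991
circle(B,7.00) ∩ circle(D,6.00): a=4.4283, h=5.4213
  candidates: C₊=(2.4833,5.4467) cross=37.944; C₋=(2.3752,-5.3954) cross=-37.944
  mode + wants cross > 0 → take C=(2.4833,5.4467) (cross=37.944)
ex = (C−B)/|BC| = (0.6403,0.7681); ey = (-0.7681,0.6403)
P = B + -2.70·ex + 1.84·ey = (-5.1409,-0.8260)

-5.14 -0.83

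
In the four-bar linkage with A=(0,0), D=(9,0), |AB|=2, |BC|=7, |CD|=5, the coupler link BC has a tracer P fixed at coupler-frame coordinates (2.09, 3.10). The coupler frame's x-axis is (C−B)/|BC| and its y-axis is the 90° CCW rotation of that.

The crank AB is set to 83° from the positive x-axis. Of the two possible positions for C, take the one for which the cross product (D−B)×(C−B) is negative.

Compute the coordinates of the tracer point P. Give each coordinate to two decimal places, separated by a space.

A=(0,0), D=(9.00,0)
B = A + 2.00·(cos83°, sin83°) = (0.2437, 1.9851)
|BD| = 8.9785
circle(B,7.00) ∩ circle(D,5.00): a=5.8258, h=3.8808
  candidates: C₊=(6.7833,4.4818) cross=34.843; C₋=(5.0673,-3.0877) cross=-34.843
  mode - wants cross < 0 → take C=(5.0673,-3.0877) (cross=-34.843)
ex = (C−B)/|BC| = (0.6891,-0.7247); ey = (0.7247,0.6891)
P = B + 2.09·ex + 3.10·ey = (3.9304,2.6067)

3.93 2.61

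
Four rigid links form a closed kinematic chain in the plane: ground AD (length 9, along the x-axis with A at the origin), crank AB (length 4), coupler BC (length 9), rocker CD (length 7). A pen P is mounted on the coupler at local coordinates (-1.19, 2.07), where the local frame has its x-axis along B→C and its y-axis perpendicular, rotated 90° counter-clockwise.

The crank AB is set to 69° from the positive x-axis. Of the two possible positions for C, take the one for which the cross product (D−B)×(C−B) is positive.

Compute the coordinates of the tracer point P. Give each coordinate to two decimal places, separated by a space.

A=(0,0), D=(9.00,0)
B = A + 4.00·(cos69°, sin69°) = (1.4335, 3.7343)
|BD| = 8.4379
circle(B,9.00) ∩ circle(D,7.00): a=6.1151, h=6.6034
  candidates: C₊=(9.8396,6.9495) cross=55.719; C₋=(3.9947,-4.8936) cross=-55.719
  mode + wants cross > 0 → take C=(9.8396,6.9495) (cross=55.719)
ex = (C−B)/|BC| = (0.9340,0.3572); ey = (-0.3572,0.9340)
P = B + -1.19·ex + 2.07·ey = (-0.4175,5.2426)

-0.42 5.24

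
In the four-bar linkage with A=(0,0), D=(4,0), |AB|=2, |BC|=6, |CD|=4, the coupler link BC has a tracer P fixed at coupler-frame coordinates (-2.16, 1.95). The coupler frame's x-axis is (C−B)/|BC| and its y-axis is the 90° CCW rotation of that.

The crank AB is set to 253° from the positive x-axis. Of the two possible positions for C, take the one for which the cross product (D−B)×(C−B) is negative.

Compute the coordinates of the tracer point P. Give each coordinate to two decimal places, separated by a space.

-2.00 0.63

A=(0,0), D=(4.00,0)
B = A + 2.00·(cos253°, sin253°) = (-0.5847, -1.9126)
|BD| = 4.9677
circle(B,6.00) ∩ circle(D,4.00): a=4.4969, h=3.9722
  candidates: C₊=(2.0361,3.4847) cross=19.733; C₋=(5.0948,-3.8473) cross=-19.733
  mode - wants cross < 0 → take C=(5.0948,-3.8473) (cross=-19.733)
ex = (C−B)/|BC| = (0.9466,-0.3224); ey = (0.3224,0.9466)
P = B + -2.16·ex + 1.95·ey = (-2.0006,0.6297)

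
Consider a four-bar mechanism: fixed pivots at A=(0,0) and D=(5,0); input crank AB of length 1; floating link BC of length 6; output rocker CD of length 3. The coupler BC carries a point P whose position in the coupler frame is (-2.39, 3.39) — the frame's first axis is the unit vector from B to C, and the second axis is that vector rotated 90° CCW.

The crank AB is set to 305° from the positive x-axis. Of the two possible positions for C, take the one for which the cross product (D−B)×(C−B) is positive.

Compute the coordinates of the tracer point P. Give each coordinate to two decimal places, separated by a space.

A=(0,0), D=(5.00,0)
B = A + 1.00·(cos305°, sin305°) = (0.5736, -0.8192)
|BD| = 4.5016
circle(B,6.00) ∩ circle(D,3.00): a=5.2497, h=2.9052
  candidates: C₊=(5.2070,2.9928) cross=13.078; C₋=(6.2643,-2.7206) cross=-13.078
  mode + wants cross > 0 → take C=(5.2070,2.9928) (cross=13.078)
ex = (C−B)/|BC| = (0.7722,0.6353); ey = (-0.6353,0.7722)
P = B + -2.39·ex + 3.39·ey = (-3.4259,0.2803)

-3.43 0.28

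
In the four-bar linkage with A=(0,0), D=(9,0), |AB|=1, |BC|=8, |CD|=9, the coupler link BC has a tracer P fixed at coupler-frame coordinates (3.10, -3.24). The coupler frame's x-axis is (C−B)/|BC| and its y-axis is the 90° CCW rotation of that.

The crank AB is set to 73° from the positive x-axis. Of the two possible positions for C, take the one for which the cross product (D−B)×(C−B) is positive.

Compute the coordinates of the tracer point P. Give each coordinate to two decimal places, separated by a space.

4.67 1.91

A=(0,0), D=(9.00,0)
B = A + 1.00·(cos73°, sin73°) = (0.2924, 0.9563)
|BD| = 8.7600
circle(B,8.00) ∩ circle(D,9.00): a=3.4097, h=7.2370
  candidates: C₊=(4.4717,7.7778) cross=63.396; C₋=(2.8916,-6.6097) cross=-63.396
  mode + wants cross > 0 → take C=(4.4717,7.7778) (cross=63.396)
ex = (C−B)/|BC| = (0.5224,0.8527); ey = (-0.8527,0.5224)
P = B + 3.10·ex + -3.24·ey = (4.6746,1.9070)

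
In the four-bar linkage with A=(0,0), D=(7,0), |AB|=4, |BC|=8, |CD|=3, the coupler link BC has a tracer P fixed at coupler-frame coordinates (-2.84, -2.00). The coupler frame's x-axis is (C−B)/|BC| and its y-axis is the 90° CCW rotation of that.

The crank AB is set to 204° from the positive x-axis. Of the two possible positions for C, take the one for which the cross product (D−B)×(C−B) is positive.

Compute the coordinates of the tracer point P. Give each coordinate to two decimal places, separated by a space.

-5.85 -4.32

A=(0,0), D=(7.00,0)
B = A + 4.00·(cos204°, sin204°) = (-3.6542, -1.6269)
|BD| = 10.7777
circle(B,8.00) ∩ circle(D,3.00): a=7.9404, h=0.9746
  candidates: C₊=(4.0481,0.5351) cross=10.504; C₋=(4.3424,-1.3917) cross=-10.504
  mode + wants cross > 0 → take C=(4.0481,0.5351) (cross=10.504)
ex = (C−B)/|BC| = (0.9628,0.2703); ey = (-0.2703,0.9628)
P = B + -2.84·ex + -2.00·ey = (-5.8480,-4.3201)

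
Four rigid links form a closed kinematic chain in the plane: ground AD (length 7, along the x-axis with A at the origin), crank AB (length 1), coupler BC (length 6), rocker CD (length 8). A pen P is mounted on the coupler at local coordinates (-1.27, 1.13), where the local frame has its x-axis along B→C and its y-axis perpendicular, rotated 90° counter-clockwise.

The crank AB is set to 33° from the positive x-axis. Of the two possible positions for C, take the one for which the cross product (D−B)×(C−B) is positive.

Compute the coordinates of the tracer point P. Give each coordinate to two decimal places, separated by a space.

A=(0,0), D=(7.00,0)
B = A + 1.00·(cos33°, sin33°) = (0.8387, 0.5446)
|BD| = 6.1854
circle(B,6.00) ∩ circle(D,8.00): a=0.8293, h=5.9424
  candidates: C₊=(2.1880,6.3910) cross=36.756; C₋=(1.1415,-5.4477) cross=-36.756
  mode + wants cross > 0 → take C=(2.1880,6.3910) (cross=36.756)
ex = (C−B)/|BC| = (0.2249,0.9744); ey = (-0.9744,0.2249)
P = B + -1.27·ex + 1.13·ey = (-0.5480,-0.4387)

-0.55 -0.44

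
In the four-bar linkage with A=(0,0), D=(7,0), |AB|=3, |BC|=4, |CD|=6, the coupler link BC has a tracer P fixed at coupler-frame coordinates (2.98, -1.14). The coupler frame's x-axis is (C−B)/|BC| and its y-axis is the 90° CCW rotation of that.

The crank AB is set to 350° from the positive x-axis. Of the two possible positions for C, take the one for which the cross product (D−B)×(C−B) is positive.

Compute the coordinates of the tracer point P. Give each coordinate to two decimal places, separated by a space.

3.38 2.64

A=(0,0), D=(7.00,0)
B = A + 3.00·(cos350°, sin350°) = (2.9544, -0.5209)
|BD| = 4.0790
circle(B,4.00) ∩ circle(D,6.00): a=-0.4121, h=3.9787
  candidates: C₊=(2.0376,3.3726) cross=16.229; C₋=(3.0538,-4.5197) cross=-16.229
  mode + wants cross > 0 → take C=(2.0376,3.3726) (cross=16.229)
ex = (C−B)/|BC| = (-0.2292,0.9734); ey = (-0.9734,-0.2292)
P = B + 2.98·ex + -1.14·ey = (3.3810,2.6410)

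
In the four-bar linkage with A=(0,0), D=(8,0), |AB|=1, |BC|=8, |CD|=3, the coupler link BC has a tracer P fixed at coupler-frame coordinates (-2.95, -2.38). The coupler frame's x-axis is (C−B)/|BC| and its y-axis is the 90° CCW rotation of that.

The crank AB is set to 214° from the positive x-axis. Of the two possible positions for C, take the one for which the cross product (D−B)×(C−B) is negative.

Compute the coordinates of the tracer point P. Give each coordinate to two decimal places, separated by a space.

-4.32 -2.03

A=(0,0), D=(8.00,0)
B = A + 1.00·(cos214°, sin214°) = (-0.8290, -0.5592)
|BD| = 8.8467
circle(B,8.00) ∩ circle(D,3.00): a=7.5319, h=2.6965
  candidates: C₊=(6.5173,2.6080) cross=23.855; C₋=(6.8582,-2.7742) cross=-23.855
  mode - wants cross < 0 → take C=(6.8582,-2.7742) (cross=-23.855)
ex = (C−B)/|BC| = (0.9609,-0.2769); ey = (0.2769,0.9609)
P = B + -2.95·ex + -2.38·ey = (-4.3227,-2.0294)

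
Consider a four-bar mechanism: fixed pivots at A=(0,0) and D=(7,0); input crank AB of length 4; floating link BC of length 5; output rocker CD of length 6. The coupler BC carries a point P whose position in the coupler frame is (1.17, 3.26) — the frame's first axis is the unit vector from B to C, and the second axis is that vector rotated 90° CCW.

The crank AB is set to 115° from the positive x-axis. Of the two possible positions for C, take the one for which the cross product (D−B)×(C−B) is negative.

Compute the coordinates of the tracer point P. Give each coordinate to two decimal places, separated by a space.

1.68 4.42

A=(0,0), D=(7.00,0)
B = A + 4.00·(cos115°, sin115°) = (-1.6905, 3.6252)
|BD| = 9.4163
circle(B,5.00) ∩ circle(D,6.00): a=4.1241, h=2.8270
  candidates: C₊=(3.2041,4.6466) cross=26.620; C₋=(1.0273,-0.5716) cross=-26.620
  mode - wants cross < 0 → take C=(1.0273,-0.5716) (cross=-26.620)
ex = (C−B)/|BC| = (0.5436,-0.8394); ey = (0.8394,0.5436)
P = B + 1.17·ex + 3.26·ey = (1.6818,4.4151)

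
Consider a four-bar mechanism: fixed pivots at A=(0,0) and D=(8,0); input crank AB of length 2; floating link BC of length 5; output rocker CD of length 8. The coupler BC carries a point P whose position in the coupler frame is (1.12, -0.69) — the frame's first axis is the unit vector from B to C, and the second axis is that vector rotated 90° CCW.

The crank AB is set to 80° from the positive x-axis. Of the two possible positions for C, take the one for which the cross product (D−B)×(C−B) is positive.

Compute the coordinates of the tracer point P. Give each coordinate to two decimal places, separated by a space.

1.52 2.56

A=(0,0), D=(8.00,0)
B = A + 2.00·(cos80°, sin80°) = (0.3473, 1.9696)
|BD| = 7.9021
circle(B,5.00) ∩ circle(D,8.00): a=1.4834, h=4.7749
  candidates: C₊=(2.9740,6.2241) cross=37.732; C₋=(0.5937,-3.0243) cross=-37.732
  mode + wants cross > 0 → take C=(2.9740,6.2241) (cross=37.732)
ex = (C−B)/|BC| = (0.5253,0.8509); ey = (-0.8509,0.5253)
P = B + 1.12·ex + -0.69·ey = (1.5228,2.5601)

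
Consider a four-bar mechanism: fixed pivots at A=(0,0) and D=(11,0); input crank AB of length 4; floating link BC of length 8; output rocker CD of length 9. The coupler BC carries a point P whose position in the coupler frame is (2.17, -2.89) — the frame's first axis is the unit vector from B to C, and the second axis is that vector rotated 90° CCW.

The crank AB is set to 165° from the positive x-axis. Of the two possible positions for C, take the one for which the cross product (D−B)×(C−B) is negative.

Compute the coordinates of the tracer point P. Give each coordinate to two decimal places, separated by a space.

A=(0,0), D=(11.00,0)
B = A + 4.00·(cos165°, sin165°) = (-3.8637, 1.0353)
|BD| = 14.8997
circle(B,8.00) ∩ circle(D,9.00): a=6.8794, h=4.0834
  candidates: C₊=(3.2828,4.6308) cross=60.842; C₋=(2.7153,-3.5163) cross=-60.842
  mode - wants cross < 0 → take C=(2.7153,-3.5163) (cross=-60.842)
ex = (C−B)/|BC| = (0.8224,-0.5689); ey = (0.5689,0.8224)
P = B + 2.17·ex + -2.89·ey = (-3.7234,-2.5760)

-3.72 -2.58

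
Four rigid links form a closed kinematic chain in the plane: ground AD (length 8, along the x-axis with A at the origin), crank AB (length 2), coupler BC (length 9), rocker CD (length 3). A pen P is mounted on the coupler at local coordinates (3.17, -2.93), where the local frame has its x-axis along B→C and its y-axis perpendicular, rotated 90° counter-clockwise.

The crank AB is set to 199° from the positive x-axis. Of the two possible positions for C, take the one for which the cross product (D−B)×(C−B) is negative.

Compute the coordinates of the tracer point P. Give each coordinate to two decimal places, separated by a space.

0.50 -4.25

A=(0,0), D=(8.00,0)
B = A + 2.00·(cos199°, sin199°) = (-1.8910, -0.6511)
|BD| = 9.9124
circle(B,9.00) ∩ circle(D,3.00): a=8.5880, h=2.6918
  candidates: C₊=(6.5016,2.5990) cross=26.683; C₋=(6.8553,-2.7730) cross=-26.683
  mode - wants cross < 0 → take C=(6.8553,-2.7730) (cross=-26.683)
ex = (C−B)/|BC| = (0.9718,-0.2358); ey = (0.2358,0.9718)
P = B + 3.17·ex + -2.93·ey = (0.4988,-4.2459)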